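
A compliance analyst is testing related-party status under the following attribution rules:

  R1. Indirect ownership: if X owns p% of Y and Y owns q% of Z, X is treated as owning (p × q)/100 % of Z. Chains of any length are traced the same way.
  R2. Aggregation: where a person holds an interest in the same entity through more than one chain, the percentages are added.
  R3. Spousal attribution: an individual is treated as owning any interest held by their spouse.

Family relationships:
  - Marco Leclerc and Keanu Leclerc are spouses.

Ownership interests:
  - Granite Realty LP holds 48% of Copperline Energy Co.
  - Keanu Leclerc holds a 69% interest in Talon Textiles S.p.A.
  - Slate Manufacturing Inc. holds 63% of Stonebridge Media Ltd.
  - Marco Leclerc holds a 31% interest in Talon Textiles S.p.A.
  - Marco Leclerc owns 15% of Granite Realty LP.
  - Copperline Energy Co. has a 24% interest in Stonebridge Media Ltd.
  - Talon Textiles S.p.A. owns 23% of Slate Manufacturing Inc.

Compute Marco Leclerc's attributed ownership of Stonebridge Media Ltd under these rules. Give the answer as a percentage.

16.218%

By spousal attribution (R3), Marco Leclerc is treated as also owning Keanu Leclerc's interest in Talon Textiles S.p.A, giving 31% + 69% = 100%.
Chain via Granite Realty LP → Copperline Energy Co. (R1): 15% × 48% × 24% = 1.728% of Stonebridge Media Ltd.
Chain via Talon Textiles S.p.A. → Slate Manufacturing Inc. (R1): 100% × 23% × 63% = 14.49% of Stonebridge Media Ltd.
Aggregating (R2): 1.728% + 14.49% = 16.218%.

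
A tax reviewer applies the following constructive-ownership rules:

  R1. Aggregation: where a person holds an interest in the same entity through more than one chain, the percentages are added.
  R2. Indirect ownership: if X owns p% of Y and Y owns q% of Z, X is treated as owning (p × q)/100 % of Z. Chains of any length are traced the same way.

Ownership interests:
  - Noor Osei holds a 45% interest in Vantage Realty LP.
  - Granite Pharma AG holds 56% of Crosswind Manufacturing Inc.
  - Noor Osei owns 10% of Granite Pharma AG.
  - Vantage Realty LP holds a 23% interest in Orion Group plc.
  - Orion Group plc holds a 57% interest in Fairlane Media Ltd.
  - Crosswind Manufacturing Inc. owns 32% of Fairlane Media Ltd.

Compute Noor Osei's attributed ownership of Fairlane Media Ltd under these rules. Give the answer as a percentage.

Chain via Vantage Realty LP → Orion Group plc (R2): 45% × 23% × 57% = 5.8995% of Fairlane Media Ltd.
Chain via Granite Pharma AG → Crosswind Manufacturing Inc. (R2): 10% × 56% × 32% = 1.792% of Fairlane Media Ltd.
Aggregating (R1): 5.8995% + 1.792% = 7.6915%.

7.6915%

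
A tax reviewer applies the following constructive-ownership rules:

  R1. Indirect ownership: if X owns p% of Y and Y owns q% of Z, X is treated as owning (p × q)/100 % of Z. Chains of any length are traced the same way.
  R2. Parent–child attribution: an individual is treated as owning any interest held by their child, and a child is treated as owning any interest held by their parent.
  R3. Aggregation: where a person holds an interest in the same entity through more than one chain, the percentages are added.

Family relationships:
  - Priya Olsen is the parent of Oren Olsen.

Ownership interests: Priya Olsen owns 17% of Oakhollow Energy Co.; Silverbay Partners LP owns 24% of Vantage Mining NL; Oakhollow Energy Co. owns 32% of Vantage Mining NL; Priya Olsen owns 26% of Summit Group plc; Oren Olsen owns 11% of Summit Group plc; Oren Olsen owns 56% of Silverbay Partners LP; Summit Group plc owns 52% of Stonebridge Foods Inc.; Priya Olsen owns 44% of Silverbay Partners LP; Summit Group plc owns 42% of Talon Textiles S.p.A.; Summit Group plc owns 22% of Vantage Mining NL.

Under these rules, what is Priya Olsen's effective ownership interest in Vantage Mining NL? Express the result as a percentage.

By parent–child attribution (R2), Priya Olsen is treated as also owning Oren Olsen's interest in Silverbay Partners LP, giving 44% + 56% = 100%.
By parent–child attribution (R2), Priya Olsen is treated as also owning Oren Olsen's interest in Summit Group plc, giving 26% + 11% = 37%.
Chain via Silverbay Partners LP (R1): 100% × 24% = 24% of Vantage Mining NL.
Chain via Oakhollow Energy Co. (R1): 17% × 32% = 5.44% of Vantage Mining NL.
Chain via Summit Group plc (R1): 37% × 22% = 8.14% of Vantage Mining NL.
Aggregating (R3): 24% + 5.44% + 8.14% = 37.58%.

37.58%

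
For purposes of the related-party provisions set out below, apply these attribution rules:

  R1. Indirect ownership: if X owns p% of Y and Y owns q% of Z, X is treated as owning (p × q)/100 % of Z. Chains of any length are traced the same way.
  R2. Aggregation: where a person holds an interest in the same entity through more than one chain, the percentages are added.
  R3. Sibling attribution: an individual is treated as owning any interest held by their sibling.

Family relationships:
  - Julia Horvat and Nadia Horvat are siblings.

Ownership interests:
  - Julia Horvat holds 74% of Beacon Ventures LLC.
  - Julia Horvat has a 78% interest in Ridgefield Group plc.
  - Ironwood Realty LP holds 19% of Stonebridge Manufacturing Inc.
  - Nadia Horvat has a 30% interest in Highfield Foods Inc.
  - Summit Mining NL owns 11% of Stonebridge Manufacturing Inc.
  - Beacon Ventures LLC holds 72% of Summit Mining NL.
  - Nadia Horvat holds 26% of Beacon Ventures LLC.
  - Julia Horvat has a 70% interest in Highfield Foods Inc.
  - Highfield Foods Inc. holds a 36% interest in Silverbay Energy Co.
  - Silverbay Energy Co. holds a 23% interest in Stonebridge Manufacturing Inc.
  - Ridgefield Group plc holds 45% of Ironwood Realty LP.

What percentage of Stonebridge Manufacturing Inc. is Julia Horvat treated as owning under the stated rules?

22.869%

By sibling attribution (R3), Julia Horvat is treated as also owning Nadia Horvat's interest in Highfield Foods Inc, giving 70% + 30% = 100%.
By sibling attribution (R3), Julia Horvat is treated as also owning Nadia Horvat's interest in Beacon Ventures LLC, giving 74% + 26% = 100%.
Chain via Highfield Foods Inc. → Silverbay Energy Co. (R1): 100% × 36% × 23% = 8.28% of Stonebridge Manufacturing Inc.
Chain via Ridgefield Group plc → Ironwood Realty LP (R1): 78% × 45% × 19% = 6.669% of Stonebridge Manufacturing Inc.
Chain via Beacon Ventures LLC → Summit Mining NL (R1): 100% × 72% × 11% = 7.92% of Stonebridge Manufacturing Inc.
Aggregating (R2): 8.28% + 6.669% + 7.92% = 22.869%.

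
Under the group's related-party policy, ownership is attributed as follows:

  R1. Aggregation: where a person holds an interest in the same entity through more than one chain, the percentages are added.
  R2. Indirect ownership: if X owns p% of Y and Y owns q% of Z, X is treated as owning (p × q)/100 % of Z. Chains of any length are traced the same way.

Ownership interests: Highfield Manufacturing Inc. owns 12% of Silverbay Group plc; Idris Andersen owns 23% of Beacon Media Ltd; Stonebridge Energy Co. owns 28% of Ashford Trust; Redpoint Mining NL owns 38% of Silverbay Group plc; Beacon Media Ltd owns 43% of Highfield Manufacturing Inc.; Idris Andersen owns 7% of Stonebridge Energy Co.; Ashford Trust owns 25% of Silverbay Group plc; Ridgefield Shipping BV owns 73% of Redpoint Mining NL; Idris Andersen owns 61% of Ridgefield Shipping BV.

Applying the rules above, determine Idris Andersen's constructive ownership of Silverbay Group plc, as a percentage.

18.5982%

Chain via Beacon Media Ltd → Highfield Manufacturing Inc. (R2): 23% × 43% × 12% = 1.1868% of Silverbay Group plc.
Chain via Stonebridge Energy Co. → Ashford Trust (R2): 7% × 28% × 25% = 0.49% of Silverbay Group plc.
Chain via Ridgefield Shipping BV → Redpoint Mining NL (R2): 61% × 73% × 38% = 16.9214% of Silverbay Group plc.
Aggregating (R1): 1.1868% + 0.49% + 16.9214% = 18.5982%.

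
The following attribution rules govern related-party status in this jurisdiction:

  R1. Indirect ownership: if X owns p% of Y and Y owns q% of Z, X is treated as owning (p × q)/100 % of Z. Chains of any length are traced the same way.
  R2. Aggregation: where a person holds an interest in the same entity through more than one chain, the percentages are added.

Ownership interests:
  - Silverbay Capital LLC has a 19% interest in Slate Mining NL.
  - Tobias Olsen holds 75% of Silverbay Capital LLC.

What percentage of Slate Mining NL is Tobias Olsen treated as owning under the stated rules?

14.25%

Chain via Silverbay Capital LLC (R1): 75% × 19% = 14.25% of Slate Mining NL.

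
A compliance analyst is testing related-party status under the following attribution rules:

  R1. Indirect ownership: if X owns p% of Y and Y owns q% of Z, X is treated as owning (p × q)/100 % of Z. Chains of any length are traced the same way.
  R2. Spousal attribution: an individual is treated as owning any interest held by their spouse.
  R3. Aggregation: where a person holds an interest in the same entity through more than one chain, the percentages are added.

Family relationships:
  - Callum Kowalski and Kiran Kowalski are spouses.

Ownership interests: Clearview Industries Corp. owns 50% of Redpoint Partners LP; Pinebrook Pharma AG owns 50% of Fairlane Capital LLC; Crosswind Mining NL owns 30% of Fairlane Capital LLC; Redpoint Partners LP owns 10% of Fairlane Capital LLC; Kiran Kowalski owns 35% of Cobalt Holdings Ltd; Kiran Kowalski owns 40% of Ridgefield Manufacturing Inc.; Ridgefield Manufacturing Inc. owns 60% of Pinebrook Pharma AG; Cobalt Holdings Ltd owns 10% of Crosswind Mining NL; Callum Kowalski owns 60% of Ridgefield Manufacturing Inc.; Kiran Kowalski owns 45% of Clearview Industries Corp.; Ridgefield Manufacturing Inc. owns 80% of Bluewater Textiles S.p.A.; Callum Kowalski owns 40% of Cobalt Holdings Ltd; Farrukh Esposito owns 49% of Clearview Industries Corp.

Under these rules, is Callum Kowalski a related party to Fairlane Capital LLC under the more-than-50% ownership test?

No

By spousal attribution (R2), Callum Kowalski is treated as also owning Kiran Kowalski's interest in Cobalt Holdings Ltd, giving 40% + 35% = 75%.
By spousal attribution (R2), Callum Kowalski is treated as also owning Kiran Kowalski's interest in Ridgefield Manufacturing Inc, giving 60% + 40% = 100%.
By spousal attribution (R2), Callum Kowalski is treated as owning Kiran Kowalski's 45% interest in Clearview Industries Corp.
Chain via Cobalt Holdings Ltd → Crosswind Mining NL (R1): 75% × 10% × 30% = 2.25% of Fairlane Capital LLC.
Chain via Ridgefield Manufacturing Inc. → Pinebrook Pharma AG (R1): 100% × 60% × 50% = 30% of Fairlane Capital LLC.
Chain via Clearview Industries Corp. → Redpoint Partners LP (R1): 45% × 50% × 10% = 2.25% of Fairlane Capital LLC.
Aggregating (R3): 2.25% + 30% + 2.25% = 34.5%.
34.5% does not exceed the 50% threshold, so Callum is not a related party to Fairlane Capital LLC.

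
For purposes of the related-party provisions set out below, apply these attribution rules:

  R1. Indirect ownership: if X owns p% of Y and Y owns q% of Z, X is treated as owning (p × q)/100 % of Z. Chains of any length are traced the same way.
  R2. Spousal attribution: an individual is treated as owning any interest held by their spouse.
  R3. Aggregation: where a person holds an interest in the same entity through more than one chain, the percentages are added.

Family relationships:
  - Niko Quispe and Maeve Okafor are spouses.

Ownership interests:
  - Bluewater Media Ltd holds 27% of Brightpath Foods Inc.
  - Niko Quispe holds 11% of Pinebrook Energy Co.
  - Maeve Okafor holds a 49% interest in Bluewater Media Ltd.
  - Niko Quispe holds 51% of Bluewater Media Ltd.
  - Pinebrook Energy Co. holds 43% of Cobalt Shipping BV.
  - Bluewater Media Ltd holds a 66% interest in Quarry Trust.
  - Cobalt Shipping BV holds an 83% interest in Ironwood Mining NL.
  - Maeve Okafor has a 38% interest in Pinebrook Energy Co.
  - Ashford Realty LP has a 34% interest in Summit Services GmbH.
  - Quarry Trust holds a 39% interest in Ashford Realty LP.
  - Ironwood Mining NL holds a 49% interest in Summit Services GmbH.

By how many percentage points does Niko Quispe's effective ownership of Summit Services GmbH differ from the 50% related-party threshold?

32.679231

By spousal attribution (R2), Niko Quispe is treated as also owning Maeve Okafor's interest in Bluewater Media Ltd, giving 51% + 49% = 100%.
By spousal attribution (R2), Niko Quispe is treated as also owning Maeve Okafor's interest in Pinebrook Energy Co, giving 11% + 38% = 49%.
Chain via Bluewater Media Ltd → Quarry Trust → Ashford Realty LP (R1): 100% × 66% × 39% × 34% = 8.7516% of Summit Services GmbH.
Chain via Pinebrook Energy Co. → Cobalt Shipping BV → Ironwood Mining NL (R1): 49% × 43% × 83% × 49% = 8.569169% of Summit Services GmbH.
Aggregating (R3): 8.7516% + 8.569169% = 17.320769%.
17.320769% falls short of the 50% threshold by 32.679231 percentage points.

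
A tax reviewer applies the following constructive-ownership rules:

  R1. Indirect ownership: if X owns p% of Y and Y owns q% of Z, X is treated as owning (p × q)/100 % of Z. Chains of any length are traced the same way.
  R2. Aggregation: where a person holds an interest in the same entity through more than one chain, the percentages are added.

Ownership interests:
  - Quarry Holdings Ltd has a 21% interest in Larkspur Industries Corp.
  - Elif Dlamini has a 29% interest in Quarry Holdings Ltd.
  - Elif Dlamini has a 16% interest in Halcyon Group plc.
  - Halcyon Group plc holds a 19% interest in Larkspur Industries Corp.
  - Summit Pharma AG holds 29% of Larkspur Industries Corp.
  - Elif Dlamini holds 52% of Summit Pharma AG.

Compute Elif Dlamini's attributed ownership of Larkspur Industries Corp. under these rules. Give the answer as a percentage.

Chain via Quarry Holdings Ltd (R1): 29% × 21% = 6.09% of Larkspur Industries Corp.
Chain via Summit Pharma AG (R1): 52% × 29% = 15.08% of Larkspur Industries Corp.
Chain via Halcyon Group plc (R1): 16% × 19% = 3.04% of Larkspur Industries Corp.
Aggregating (R2): 6.09% + 15.08% + 3.04% = 24.21%.

24.21%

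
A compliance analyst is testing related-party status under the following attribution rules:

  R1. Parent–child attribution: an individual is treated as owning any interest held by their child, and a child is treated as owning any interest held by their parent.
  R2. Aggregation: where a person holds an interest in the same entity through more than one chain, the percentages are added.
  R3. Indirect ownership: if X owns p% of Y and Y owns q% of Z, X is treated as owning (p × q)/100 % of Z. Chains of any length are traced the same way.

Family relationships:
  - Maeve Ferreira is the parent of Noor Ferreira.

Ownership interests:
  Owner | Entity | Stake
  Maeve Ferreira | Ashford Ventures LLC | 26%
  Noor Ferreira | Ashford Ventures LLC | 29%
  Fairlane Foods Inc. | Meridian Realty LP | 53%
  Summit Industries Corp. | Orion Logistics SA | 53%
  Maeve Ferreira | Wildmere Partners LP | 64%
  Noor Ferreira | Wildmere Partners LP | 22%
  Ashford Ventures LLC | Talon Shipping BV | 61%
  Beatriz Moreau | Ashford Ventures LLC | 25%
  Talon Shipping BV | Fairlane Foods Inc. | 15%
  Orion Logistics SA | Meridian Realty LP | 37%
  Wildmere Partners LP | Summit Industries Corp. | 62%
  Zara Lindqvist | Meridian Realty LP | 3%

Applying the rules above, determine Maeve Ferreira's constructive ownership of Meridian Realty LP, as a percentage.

By parent–child attribution (R1), Maeve Ferreira is treated as also owning Noor Ferreira's interest in Wildmere Partners LP, giving 64% + 22% = 86%.
By parent–child attribution (R1), Maeve Ferreira is treated as also owning Noor Ferreira's interest in Ashford Ventures LLC, giving 26% + 29% = 55%.
Chain via Wildmere Partners LP → Summit Industries Corp. → Orion Logistics SA (R3): 86% × 62% × 53% × 37% = 10.456052% of Meridian Realty LP.
Chain via Ashford Ventures LLC → Talon Shipping BV → Fairlane Foods Inc. (R3): 55% × 61% × 15% × 53% = 2.667225% of Meridian Realty LP.
Aggregating (R2): 10.456052% + 2.667225% = 13.123277%.

13.123277%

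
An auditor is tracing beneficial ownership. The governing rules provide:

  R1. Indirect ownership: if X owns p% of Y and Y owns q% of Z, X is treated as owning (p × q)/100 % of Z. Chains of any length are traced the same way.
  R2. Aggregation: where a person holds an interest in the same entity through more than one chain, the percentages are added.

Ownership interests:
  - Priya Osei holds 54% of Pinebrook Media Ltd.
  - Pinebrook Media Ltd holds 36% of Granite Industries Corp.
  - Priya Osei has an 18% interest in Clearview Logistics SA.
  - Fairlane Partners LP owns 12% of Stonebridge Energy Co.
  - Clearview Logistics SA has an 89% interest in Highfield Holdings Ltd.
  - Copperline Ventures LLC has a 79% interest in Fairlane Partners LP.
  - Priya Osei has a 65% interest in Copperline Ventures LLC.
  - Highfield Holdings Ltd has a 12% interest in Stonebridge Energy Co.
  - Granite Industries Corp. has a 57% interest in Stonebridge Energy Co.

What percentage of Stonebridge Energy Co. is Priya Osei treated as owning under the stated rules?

19.1652%

Chain via Clearview Logistics SA → Highfield Holdings Ltd (R1): 18% × 89% × 12% = 1.9224% of Stonebridge Energy Co.
Chain via Copperline Ventures LLC → Fairlane Partners LP (R1): 65% × 79% × 12% = 6.162% of Stonebridge Energy Co.
Chain via Pinebrook Media Ltd → Granite Industries Corp. (R1): 54% × 36% × 57% = 11.0808% of Stonebridge Energy Co.
Aggregating (R2): 1.9224% + 6.162% + 11.0808% = 19.1652%.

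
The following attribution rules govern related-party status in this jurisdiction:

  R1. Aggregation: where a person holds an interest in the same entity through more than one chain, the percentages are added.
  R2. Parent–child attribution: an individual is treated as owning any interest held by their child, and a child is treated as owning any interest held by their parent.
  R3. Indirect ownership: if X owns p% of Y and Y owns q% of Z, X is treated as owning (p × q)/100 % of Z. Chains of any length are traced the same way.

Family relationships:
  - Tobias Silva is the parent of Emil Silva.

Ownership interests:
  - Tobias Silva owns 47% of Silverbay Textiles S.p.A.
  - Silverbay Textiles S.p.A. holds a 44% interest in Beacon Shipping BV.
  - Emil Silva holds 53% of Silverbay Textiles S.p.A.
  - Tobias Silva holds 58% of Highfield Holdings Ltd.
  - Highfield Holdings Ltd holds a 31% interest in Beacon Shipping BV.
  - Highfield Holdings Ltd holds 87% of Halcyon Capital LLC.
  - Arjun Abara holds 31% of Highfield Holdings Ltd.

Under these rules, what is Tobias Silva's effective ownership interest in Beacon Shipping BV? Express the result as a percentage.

By parent–child attribution (R2), Tobias Silva is treated as also owning Emil Silva's interest in Silverbay Textiles S.p.A, giving 47% + 53% = 100%.
Chain via Highfield Holdings Ltd (R3): 58% × 31% = 17.98% of Beacon Shipping BV.
Chain via Silverbay Textiles S.p.A. (R3): 100% × 44% = 44% of Beacon Shipping BV.
Aggregating (R1): 17.98% + 44% = 61.98%.

61.98%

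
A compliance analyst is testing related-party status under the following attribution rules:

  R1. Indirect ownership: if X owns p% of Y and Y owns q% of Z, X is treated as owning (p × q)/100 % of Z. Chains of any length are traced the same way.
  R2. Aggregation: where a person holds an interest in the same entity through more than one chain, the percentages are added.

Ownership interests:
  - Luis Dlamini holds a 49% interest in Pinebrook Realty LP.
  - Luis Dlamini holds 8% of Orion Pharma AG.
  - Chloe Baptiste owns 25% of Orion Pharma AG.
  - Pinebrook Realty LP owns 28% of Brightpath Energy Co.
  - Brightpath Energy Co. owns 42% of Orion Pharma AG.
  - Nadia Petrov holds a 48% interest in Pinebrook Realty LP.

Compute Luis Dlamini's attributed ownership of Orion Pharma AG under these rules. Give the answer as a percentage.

13.7624%

Chain via Pinebrook Realty LP → Brightpath Energy Co. (R1): 49% × 28% × 42% = 5.7624% of Orion Pharma AG.
Direct interest in Orion Pharma AG: 8%.
Aggregating (R2): 5.7624% + 8% = 13.7624%.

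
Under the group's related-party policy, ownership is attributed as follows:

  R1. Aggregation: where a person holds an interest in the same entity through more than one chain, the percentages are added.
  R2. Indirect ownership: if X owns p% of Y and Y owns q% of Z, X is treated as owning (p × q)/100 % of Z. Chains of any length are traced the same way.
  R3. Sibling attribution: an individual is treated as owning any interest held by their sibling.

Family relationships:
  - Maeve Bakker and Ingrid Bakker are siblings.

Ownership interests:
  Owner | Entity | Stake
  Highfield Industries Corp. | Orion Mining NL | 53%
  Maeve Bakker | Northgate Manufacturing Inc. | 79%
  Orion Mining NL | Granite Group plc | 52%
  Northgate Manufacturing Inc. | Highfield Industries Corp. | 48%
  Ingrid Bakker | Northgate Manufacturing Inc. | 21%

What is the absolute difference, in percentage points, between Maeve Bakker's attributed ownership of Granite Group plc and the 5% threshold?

8.2288

By sibling attribution (R3), Maeve Bakker is treated as also owning Ingrid Bakker's interest in Northgate Manufacturing Inc, giving 79% + 21% = 100%.
Chain via Northgate Manufacturing Inc. → Highfield Industries Corp. → Orion Mining NL (R2): 100% × 48% × 53% × 52% = 13.2288% of Granite Group plc.
13.2288% exceeds the 5% threshold by 8.2288 percentage points.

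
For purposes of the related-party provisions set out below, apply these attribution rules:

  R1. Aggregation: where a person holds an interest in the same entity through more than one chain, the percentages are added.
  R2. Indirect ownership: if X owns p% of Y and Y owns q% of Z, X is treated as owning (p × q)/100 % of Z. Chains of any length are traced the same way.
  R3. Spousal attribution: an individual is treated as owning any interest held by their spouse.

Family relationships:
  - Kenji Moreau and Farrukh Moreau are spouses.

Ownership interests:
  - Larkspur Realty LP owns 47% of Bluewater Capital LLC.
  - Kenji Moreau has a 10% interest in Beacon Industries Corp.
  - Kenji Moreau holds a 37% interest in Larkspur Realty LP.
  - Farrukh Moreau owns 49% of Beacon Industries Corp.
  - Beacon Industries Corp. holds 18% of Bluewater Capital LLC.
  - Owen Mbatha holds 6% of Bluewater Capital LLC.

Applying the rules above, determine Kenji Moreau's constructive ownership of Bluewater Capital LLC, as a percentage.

28.01%

By spousal attribution (R3), Kenji Moreau is treated as also owning Farrukh Moreau's interest in Beacon Industries Corp, giving 10% + 49% = 59%.
Chain via Beacon Industries Corp. (R2): 59% × 18% = 10.62% of Bluewater Capital LLC.
Chain via Larkspur Realty LP (R2): 37% × 47% = 17.39% of Bluewater Capital LLC.
Aggregating (R1): 10.62% + 17.39% = 28.01%.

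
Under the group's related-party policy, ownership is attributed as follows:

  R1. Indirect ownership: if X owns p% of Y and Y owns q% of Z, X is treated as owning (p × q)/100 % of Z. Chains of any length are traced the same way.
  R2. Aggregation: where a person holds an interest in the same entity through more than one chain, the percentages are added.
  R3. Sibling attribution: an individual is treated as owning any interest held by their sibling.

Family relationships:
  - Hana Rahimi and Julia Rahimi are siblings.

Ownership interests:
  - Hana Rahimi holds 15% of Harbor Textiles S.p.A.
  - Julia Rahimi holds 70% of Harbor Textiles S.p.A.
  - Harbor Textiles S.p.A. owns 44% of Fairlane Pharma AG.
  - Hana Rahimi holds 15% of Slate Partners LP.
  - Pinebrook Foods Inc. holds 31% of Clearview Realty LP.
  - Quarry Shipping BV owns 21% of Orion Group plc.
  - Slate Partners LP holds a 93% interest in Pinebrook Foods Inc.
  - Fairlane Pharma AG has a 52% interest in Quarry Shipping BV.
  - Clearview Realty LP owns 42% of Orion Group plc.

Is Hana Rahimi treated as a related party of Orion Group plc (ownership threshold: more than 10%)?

By sibling attribution (R3), Hana Rahimi is treated as also owning Julia Rahimi's interest in Harbor Textiles S.p.A, giving 15% + 70% = 85%.
Chain via Slate Partners LP → Pinebrook Foods Inc. → Clearview Realty LP (R1): 15% × 93% × 31% × 42% = 1.81629% of Orion Group plc.
Chain via Harbor Textiles S.p.A. → Fairlane Pharma AG → Quarry Shipping BV (R1): 85% × 44% × 52% × 21% = 4.08408% of Orion Group plc.
Aggregating (R2): 1.81629% + 4.08408% = 5.90037%.
5.90037% does not exceed the 10% threshold, so Hana is not a related party to Orion Group plc.

No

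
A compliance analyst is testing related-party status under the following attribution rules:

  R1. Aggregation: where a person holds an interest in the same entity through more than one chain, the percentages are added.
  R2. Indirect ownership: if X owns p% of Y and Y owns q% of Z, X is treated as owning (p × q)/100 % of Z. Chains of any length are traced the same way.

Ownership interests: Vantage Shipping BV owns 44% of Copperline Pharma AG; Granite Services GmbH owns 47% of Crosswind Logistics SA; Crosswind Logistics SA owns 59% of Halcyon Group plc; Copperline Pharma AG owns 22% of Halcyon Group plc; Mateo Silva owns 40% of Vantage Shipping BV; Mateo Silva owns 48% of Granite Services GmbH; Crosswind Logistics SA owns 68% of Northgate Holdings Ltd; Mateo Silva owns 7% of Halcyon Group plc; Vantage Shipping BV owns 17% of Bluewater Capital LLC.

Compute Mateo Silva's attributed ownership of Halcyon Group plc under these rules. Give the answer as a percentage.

24.1824%

Chain via Vantage Shipping BV → Copperline Pharma AG (R2): 40% × 44% × 22% = 3.872% of Halcyon Group plc.
Chain via Granite Services GmbH → Crosswind Logistics SA (R2): 48% × 47% × 59% = 13.3104% of Halcyon Group plc.
Direct interest in Halcyon Group plc: 7%.
Aggregating (R1): 3.872% + 13.3104% + 7% = 24.1824%.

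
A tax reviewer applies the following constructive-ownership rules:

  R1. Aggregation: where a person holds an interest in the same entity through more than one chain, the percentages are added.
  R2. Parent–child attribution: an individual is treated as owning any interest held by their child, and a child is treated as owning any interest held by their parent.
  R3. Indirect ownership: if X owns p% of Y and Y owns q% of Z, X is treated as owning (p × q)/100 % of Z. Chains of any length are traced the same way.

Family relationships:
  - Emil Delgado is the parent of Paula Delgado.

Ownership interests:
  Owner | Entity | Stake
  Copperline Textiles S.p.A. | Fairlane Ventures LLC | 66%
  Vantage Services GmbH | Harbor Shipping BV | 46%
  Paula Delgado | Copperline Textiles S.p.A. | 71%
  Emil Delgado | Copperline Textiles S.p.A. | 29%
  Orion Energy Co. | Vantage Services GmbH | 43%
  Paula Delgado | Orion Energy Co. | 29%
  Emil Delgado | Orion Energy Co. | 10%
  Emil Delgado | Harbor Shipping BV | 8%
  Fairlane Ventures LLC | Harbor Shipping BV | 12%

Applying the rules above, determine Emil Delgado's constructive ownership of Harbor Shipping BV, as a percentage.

23.6342%

By parent–child attribution (R2), Emil Delgado is treated as also owning Paula Delgado's interest in Orion Energy Co, giving 10% + 29% = 39%.
By parent–child attribution (R2), Emil Delgado is treated as also owning Paula Delgado's interest in Copperline Textiles S.p.A, giving 29% + 71% = 100%.
Chain via Orion Energy Co. → Vantage Services GmbH (R3): 39% × 43% × 46% = 7.7142% of Harbor Shipping BV.
Chain via Copperline Textiles S.p.A. → Fairlane Ventures LLC (R3): 100% × 66% × 12% = 7.92% of Harbor Shipping BV.
Direct interest in Harbor Shipping BV: 8%.
Aggregating (R1): 7.7142% + 7.92% + 8% = 23.6342%.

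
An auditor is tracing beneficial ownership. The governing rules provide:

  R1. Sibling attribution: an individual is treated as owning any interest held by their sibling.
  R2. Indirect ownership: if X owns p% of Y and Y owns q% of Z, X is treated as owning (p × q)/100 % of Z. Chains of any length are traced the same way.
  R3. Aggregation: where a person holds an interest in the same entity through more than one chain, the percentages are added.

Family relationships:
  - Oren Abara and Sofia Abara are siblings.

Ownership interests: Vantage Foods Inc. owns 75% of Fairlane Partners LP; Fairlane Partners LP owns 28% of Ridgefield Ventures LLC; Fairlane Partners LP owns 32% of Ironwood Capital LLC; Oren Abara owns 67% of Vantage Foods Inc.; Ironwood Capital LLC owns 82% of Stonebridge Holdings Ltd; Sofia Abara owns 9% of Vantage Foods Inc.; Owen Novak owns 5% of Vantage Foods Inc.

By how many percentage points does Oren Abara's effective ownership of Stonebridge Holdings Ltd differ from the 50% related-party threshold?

By sibling attribution (R1), Oren Abara is treated as also owning Sofia Abara's interest in Vantage Foods Inc, giving 67% + 9% = 76%.
Chain via Vantage Foods Inc. → Fairlane Partners LP → Ironwood Capital LLC (R2): 76% × 75% × 32% × 82% = 14.9568% of Stonebridge Holdings Ltd.
14.9568% falls short of the 50% threshold by 35.0432 percentage points.

35.0432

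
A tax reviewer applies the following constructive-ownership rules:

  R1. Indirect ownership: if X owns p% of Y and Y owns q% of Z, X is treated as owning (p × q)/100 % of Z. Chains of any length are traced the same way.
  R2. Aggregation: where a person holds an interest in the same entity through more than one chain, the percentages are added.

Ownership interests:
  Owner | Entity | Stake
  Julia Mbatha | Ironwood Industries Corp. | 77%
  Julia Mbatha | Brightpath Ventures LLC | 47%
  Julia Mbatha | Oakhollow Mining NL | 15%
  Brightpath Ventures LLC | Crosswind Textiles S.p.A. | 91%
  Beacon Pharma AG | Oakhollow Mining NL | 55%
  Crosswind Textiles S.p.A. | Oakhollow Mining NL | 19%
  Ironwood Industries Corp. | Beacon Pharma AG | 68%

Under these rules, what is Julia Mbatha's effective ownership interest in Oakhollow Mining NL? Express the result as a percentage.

Chain via Brightpath Ventures LLC → Crosswind Textiles S.p.A. (R1): 47% × 91% × 19% = 8.1263% of Oakhollow Mining NL.
Chain via Ironwood Industries Corp. → Beacon Pharma AG (R1): 77% × 68% × 55% = 28.798% of Oakhollow Mining NL.
Direct interest in Oakhollow Mining NL: 15%.
Aggregating (R2): 8.1263% + 28.798% + 15% = 51.9243%.

51.9243%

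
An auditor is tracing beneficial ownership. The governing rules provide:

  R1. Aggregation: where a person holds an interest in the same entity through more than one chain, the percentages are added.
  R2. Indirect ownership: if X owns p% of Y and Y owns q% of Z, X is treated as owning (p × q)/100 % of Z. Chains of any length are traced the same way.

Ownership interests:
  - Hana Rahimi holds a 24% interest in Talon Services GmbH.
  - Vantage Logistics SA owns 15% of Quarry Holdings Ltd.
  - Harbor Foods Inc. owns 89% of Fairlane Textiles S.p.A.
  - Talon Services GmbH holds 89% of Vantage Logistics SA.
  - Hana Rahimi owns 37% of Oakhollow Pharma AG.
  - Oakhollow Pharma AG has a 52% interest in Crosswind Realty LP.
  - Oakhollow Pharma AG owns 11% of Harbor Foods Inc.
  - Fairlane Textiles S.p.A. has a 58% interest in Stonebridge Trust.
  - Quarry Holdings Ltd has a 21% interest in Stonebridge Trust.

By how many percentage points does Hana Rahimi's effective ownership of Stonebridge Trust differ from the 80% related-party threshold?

77.226226

Chain via Talon Services GmbH → Vantage Logistics SA → Quarry Holdings Ltd (R2): 24% × 89% × 15% × 21% = 0.67284% of Stonebridge Trust.
Chain via Oakhollow Pharma AG → Harbor Foods Inc. → Fairlane Textiles S.p.A. (R2): 37% × 11% × 89% × 58% = 2.100934% of Stonebridge Trust.
Aggregating (R1): 0.67284% + 2.100934% = 2.773774%.
2.773774% falls short of the 80% threshold by 77.226226 percentage points.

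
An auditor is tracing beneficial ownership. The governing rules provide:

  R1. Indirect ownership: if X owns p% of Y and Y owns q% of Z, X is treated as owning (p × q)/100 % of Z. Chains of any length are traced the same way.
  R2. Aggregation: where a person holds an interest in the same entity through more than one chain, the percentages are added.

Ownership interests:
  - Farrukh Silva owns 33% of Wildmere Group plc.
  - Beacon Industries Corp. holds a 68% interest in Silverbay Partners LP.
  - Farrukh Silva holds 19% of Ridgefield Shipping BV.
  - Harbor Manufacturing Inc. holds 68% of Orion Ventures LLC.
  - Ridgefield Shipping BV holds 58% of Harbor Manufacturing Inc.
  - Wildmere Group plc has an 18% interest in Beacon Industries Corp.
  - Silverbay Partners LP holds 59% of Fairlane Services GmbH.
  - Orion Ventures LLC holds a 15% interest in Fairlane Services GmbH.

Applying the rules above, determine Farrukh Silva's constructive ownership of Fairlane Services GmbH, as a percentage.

3.507168%

Chain via Ridgefield Shipping BV → Harbor Manufacturing Inc. → Orion Ventures LLC (R1): 19% × 58% × 68% × 15% = 1.12404% of Fairlane Services GmbH.
Chain via Wildmere Group plc → Beacon Industries Corp. → Silverbay Partners LP (R1): 33% × 18% × 68% × 59% = 2.383128% of Fairlane Services GmbH.
Aggregating (R2): 1.12404% + 2.383128% = 3.507168%.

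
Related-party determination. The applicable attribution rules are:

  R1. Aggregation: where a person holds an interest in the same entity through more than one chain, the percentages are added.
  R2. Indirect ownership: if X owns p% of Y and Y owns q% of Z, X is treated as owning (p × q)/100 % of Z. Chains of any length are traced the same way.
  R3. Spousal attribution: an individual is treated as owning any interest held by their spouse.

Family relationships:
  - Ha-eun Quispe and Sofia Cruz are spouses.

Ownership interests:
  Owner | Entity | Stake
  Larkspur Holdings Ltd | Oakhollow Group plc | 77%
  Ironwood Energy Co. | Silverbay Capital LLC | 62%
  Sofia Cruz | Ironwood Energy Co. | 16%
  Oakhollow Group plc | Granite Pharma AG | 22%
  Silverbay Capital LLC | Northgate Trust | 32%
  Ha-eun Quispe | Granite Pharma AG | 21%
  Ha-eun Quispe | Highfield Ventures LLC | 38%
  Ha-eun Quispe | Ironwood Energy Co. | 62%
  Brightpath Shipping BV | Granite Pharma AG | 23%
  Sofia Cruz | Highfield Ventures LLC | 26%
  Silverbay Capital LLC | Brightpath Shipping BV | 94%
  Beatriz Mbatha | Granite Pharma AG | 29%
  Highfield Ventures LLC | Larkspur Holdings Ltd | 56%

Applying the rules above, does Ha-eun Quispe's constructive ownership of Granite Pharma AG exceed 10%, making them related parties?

By spousal attribution (R3), Ha-eun Quispe is treated as also owning Sofia Cruz's interest in Ironwood Energy Co, giving 62% + 16% = 78%.
By spousal attribution (R3), Ha-eun Quispe is treated as also owning Sofia Cruz's interest in Highfield Ventures LLC, giving 38% + 26% = 64%.
Chain via Ironwood Energy Co. → Silverbay Capital LLC → Brightpath Shipping BV (R2): 78% × 62% × 94% × 23% = 10.455432% of Granite Pharma AG.
Chain via Highfield Ventures LLC → Larkspur Holdings Ltd → Oakhollow Group plc (R2): 64% × 56% × 77% × 22% = 6.071296% of Granite Pharma AG.
Direct interest in Granite Pharma AG: 21%.
Aggregating (R1): 10.455432% + 6.071296% + 21% = 37.526728%.
37.526728% exceeds the 10% threshold, so Ha-eun is a related party to Granite Pharma AG.

Yes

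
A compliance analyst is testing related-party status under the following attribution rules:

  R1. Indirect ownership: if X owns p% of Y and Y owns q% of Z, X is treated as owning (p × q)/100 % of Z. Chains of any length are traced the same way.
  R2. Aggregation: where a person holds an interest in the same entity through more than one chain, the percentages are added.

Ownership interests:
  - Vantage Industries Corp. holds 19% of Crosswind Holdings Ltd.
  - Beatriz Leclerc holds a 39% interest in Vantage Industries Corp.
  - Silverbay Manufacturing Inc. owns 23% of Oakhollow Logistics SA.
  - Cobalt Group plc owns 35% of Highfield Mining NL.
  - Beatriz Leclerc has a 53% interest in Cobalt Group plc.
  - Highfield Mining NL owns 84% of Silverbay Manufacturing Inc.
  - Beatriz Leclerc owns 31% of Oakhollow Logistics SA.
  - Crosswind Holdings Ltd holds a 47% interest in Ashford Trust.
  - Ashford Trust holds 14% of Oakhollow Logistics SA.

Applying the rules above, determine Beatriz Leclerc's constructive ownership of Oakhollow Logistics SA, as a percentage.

35.071438%

Chain via Vantage Industries Corp. → Crosswind Holdings Ltd → Ashford Trust (R1): 39% × 19% × 47% × 14% = 0.487578% of Oakhollow Logistics SA.
Chain via Cobalt Group plc → Highfield Mining NL → Silverbay Manufacturing Inc. (R1): 53% × 35% × 84% × 23% = 3.58386% of Oakhollow Logistics SA.
Direct interest in Oakhollow Logistics SA: 31%.
Aggregating (R2): 0.487578% + 3.58386% + 31% = 35.071438%.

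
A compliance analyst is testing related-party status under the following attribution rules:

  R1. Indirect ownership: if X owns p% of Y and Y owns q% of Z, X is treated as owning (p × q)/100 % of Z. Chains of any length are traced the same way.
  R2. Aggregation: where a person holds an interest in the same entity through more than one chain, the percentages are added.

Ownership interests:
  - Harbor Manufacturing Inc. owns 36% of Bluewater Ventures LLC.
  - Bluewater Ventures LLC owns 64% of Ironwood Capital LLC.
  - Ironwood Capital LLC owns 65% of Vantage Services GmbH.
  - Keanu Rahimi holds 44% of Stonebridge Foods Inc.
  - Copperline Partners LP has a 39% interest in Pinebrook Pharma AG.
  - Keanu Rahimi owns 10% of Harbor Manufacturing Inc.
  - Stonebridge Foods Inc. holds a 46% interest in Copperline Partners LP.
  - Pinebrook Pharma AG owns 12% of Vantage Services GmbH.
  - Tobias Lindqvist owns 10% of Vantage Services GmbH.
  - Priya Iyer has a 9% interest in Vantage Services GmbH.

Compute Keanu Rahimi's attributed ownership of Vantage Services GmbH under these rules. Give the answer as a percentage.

2.444832%

Chain via Harbor Manufacturing Inc. → Bluewater Ventures LLC → Ironwood Capital LLC (R1): 10% × 36% × 64% × 65% = 1.4976% of Vantage Services GmbH.
Chain via Stonebridge Foods Inc. → Copperline Partners LP → Pinebrook Pharma AG (R1): 44% × 46% × 39% × 12% = 0.947232% of Vantage Services GmbH.
Aggregating (R2): 1.4976% + 0.947232% = 2.444832%.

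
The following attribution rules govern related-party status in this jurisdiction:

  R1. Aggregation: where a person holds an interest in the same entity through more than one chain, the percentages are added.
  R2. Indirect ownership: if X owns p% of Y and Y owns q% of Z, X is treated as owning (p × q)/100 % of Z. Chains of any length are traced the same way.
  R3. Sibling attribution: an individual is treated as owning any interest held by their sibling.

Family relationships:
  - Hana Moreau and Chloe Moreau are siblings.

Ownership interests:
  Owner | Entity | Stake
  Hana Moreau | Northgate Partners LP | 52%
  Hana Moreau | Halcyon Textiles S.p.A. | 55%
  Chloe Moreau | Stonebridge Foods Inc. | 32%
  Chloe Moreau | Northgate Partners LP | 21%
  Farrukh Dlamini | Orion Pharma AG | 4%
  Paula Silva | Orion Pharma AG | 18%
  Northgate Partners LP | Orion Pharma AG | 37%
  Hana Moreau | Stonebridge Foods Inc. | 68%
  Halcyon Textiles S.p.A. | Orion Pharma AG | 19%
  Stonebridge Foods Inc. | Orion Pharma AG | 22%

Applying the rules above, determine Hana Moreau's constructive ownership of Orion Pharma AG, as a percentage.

59.46%

By sibling attribution (R3), Hana Moreau is treated as also owning Chloe Moreau's interest in Northgate Partners LP, giving 52% + 21% = 73%.
By sibling attribution (R3), Hana Moreau is treated as also owning Chloe Moreau's interest in Stonebridge Foods Inc, giving 68% + 32% = 100%.
Chain via Northgate Partners LP (R2): 73% × 37% = 27.01% of Orion Pharma AG.
Chain via Stonebridge Foods Inc. (R2): 100% × 22% = 22% of Orion Pharma AG.
Chain via Halcyon Textiles S.p.A. (R2): 55% × 19% = 10.45% of Orion Pharma AG.
Aggregating (R1): 27.01% + 22% + 10.45% = 59.46%.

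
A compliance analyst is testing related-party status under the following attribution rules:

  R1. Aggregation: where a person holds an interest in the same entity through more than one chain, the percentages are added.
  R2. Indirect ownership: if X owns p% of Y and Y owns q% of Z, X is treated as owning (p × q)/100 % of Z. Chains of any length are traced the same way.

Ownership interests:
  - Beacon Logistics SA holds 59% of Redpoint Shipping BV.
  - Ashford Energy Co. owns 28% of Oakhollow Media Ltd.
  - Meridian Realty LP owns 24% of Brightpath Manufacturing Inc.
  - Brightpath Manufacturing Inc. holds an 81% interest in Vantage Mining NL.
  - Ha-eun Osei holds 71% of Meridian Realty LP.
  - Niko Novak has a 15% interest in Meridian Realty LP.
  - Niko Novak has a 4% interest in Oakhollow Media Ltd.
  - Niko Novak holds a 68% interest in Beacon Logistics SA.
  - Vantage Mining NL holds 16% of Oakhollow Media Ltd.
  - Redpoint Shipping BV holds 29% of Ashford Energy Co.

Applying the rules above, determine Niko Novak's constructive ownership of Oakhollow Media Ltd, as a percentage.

7.724304%

Chain via Beacon Logistics SA → Redpoint Shipping BV → Ashford Energy Co. (R2): 68% × 59% × 29% × 28% = 3.257744% of Oakhollow Media Ltd.
Chain via Meridian Realty LP → Brightpath Manufacturing Inc. → Vantage Mining NL (R2): 15% × 24% × 81% × 16% = 0.46656% of Oakhollow Media Ltd.
Direct interest in Oakhollow Media Ltd: 4%.
Aggregating (R1): 3.257744% + 0.46656% + 4% = 7.724304%.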